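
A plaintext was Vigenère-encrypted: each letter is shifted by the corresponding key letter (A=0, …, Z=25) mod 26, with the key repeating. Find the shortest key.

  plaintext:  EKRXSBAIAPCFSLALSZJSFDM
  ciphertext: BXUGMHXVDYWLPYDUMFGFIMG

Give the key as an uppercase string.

XNDJUG

  i= 0: B-E = 23 → X
  i= 1: X-K = 13 → N
  i= 2: U-R =  3 → D
  i= 3: G-X =  9 → J
  i= 4: M-S = 20 → U
  i= 5: H-B =  6 → G
  i= 6: X-A = 23 → X
  i= 7: V-I = 13 → N
  i= 8: D-A =  3 → D
  i= 9: Y-P =  9 → J
  i=10: W-C = 20 → U
  i=11: L-F =  6 → G
  i=12: P-S = 23 → X
  i=13: Y-L = 13 → N
  i=14: D-A =  3 → D
  i=15: U-L =  9 → J
  i=16: M-S = 20 → U
  i=17: F-Z =  6 → G
  i=18: G-J = 23 → X
  i=19: F-S = 13 → N
  i=20: I-F =  3 → D
  i=21: M-D =  9 → J
  i=22: G-M = 20 → U
  shifts repeat with period 6: XNDJUG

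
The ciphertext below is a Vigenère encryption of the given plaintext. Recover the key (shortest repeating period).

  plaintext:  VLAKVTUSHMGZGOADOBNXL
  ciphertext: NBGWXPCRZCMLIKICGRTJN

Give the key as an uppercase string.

  i= 0: N-V = 18 → S
  i= 1: B-L = 16 → Q
  i= 2: G-A =  6 → G
  i= 3: W-K = 12 → M
  i= 4: X-V =  2 → C
  i= 5: P-T = 22 → W
  i= 6: C-U =  8 → I
  i= 7: R-S = 25 → Z
  i= 8: Z-H = 18 → S
  i= 9: C-M = 16 → Q
  i=10: M-G =  6 → G
  i=11: L-Z = 12 → M
  i=12: I-G =  2 → C
  i=13: K-O = 22 → W
  i=14: I-A =  8 → I
  i=15: C-D = 25 → Z
  i=16: G-O = 18 → S
  i=17: R-B = 16 → Q
  i=18: T-N =  6 → G
  i=19: J-X = 12 → M
  i=20: N-L =  2 → C
  shifts repeat with period 8: SQGMCWIZ

SQGMCWIZ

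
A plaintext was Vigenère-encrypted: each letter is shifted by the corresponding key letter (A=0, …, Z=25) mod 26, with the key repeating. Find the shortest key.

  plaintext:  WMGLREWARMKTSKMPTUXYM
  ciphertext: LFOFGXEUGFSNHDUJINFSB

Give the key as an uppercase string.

  i= 0: L-W = 15 → P
  i= 1: F-M = 19 → T
  i= 2: O-G =  8 → I
  i= 3: F-L = 20 → U
  i= 4: G-R = 15 → P
  i= 5: X-E = 19 → T
  i= 6: E-W =  8 → I
  i= 7: U-A = 20 → U
  i= 8: G-R = 15 → P
  i= 9: F-M = 19 → T
  i=10: S-K =  8 → I
  i=11: N-T = 20 → U
  i=12: H-S = 15 → P
  i=13: D-K = 19 → T
  i=14: U-M =  8 → I
  i=15: J-P = 20 → U
  i=16: I-T = 15 → P
  i=17: N-U = 19 → T
  i=18: F-X =  8 → I
  i=19: S-Y = 20 → U
  i=20: B-M = 15 → P
  shifts repeat with period 4: PTIU

PTIU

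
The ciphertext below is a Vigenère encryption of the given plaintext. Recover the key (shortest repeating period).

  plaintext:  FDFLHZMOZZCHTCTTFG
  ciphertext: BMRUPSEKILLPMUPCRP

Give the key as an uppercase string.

  i= 0: B-F = 22 → W
  i= 1: M-D =  9 → J
  i= 2: R-F = 12 → M
  i= 3: U-L =  9 → J
  i= 4: P-H =  8 → I
  i= 5: S-Z = 19 → T
  i= 6: E-M = 18 → S
  i= 7: K-O = 22 → W
  i= 8: I-Z =  9 → J
  i= 9: L-Z = 12 → M
  i=10: L-C =  9 → J
  i=11: P-H =  8 → I
  i=12: M-T = 19 → T
  i=13: U-C = 18 → S
  i=14: P-T = 22 → W
  i=15: C-T =  9 → J
  i=16: R-F = 12 → M
  i=17: P-G =  9 → J
  shifts repeat with period 7: WJMJITS

WJMJITS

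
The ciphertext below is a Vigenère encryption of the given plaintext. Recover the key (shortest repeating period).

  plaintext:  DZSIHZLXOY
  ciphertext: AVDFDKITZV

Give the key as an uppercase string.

XWL

  i= 0: A-D = 23 → X
  i= 1: V-Z = 22 → W
  i= 2: D-S = 11 → L
  i= 3: F-I = 23 → X
  i= 4: D-H = 22 → W
  i= 5: K-Z = 11 → L
  i= 6: I-L = 23 → X
  i= 7: T-X = 22 → W
  i= 8: Z-O = 11 → L
  i= 9: V-Y = 23 → X
  shifts repeat with period 3: XWL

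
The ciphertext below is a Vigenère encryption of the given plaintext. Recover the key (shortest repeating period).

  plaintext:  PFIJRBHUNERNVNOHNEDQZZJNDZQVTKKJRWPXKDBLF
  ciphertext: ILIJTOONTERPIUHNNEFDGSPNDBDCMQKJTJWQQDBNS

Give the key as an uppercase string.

  i= 0: I-P = 19 → T
  i= 1: L-F =  6 → G
  i= 2: I-I =  0 → A
  i= 3: J-J =  0 → A
  i= 4: T-R =  2 → C
  i= 5: O-B = 13 → N
  i= 6: O-H =  7 → H
  i= 7: N-U = 19 → T
  i= 8: T-N =  6 → G
  i= 9: E-E =  0 → A
  i=10: R-R =  0 → A
  i=11: P-N =  2 → C
  i=12: I-V = 13 → N
  i=13: U-N =  7 → H
  i=14: H-O = 19 → T
  i=15: N-H =  6 → G
  i=16: N-N =  0 → A
  i=17: E-E =  0 → A
  i=18: F-D =  2 → C
  i=19: D-Q = 13 → N
  i=20: G-Z =  7 → H
  i=21: S-Z = 19 → T
  i=22: P-J =  6 → G
  i=23: N-N =  0 → A
  i=24: D-D =  0 → A
  i=25: B-Z =  2 → C
  i=26: D-Q = 13 → N
  i=27: C-V =  7 → H
  i=28: M-T = 19 → T
  i=29: Q-K =  6 → G
  i=30: K-K =  0 → A
  i=31: J-J =  0 → A
  i=32: T-R =  2 → C
  i=33: J-W = 13 → N
  i=34: W-P =  7 → H
  i=35: Q-X = 19 → T
  i=36: Q-K =  6 → G
  i=37: D-D =  0 → A
  i=38: B-B =  0 → A
  i=39: N-L =  2 → C
  i=40: S-F = 13 → N
  shifts repeat with period 7: TGAACNH

TGAACNH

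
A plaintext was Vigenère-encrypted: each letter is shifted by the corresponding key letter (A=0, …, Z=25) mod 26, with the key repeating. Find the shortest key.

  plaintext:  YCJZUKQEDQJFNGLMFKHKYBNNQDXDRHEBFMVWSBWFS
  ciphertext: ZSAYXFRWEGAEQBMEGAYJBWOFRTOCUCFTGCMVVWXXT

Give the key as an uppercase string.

BQRZDVBS

  i= 0: Z-Y =  1 → B
  i= 1: S-C = 16 → Q
  i= 2: A-J = 17 → R
  i= 3: Y-Z = 25 → Z
  i= 4: X-U =  3 → D
  i= 5: F-K = 21 → V
  i= 6: R-Q =  1 → B
  i= 7: W-E = 18 → S
  i= 8: E-D =  1 → B
  i= 9: G-Q = 16 → Q
  i=10: A-J = 17 → R
  i=11: E-F = 25 → Z
  i=12: Q-N =  3 → D
  i=13: B-G = 21 → V
  i=14: M-L =  1 → B
  i=15: E-M = 18 → S
  i=16: G-F =  1 → B
  i=17: A-K = 16 → Q
  i=18: Y-H = 17 → R
  i=19: J-K = 25 → Z
  i=20: B-Y =  3 → D
  i=21: W-B = 21 → V
  i=22: O-N =  1 → B
  i=23: F-N = 18 → S
  i=24: R-Q =  1 → B
  i=25: T-D = 16 → Q
  i=26: O-X = 17 → R
  i=27: C-D = 25 → Z
  i=28: U-R =  3 → D
  i=29: C-H = 21 → V
  i=30: F-E =  1 → B
  i=31: T-B = 18 → S
  i=32: G-F =  1 → B
  i=33: C-M = 16 → Q
  i=34: M-V = 17 → R
  i=35: V-W = 25 → Z
  i=36: V-S =  3 → D
  i=37: W-B = 21 → V
  i=38: X-W =  1 → B
  i=39: X-F = 18 → S
  i=40: T-S =  1 → B
  shifts repeat with period 8: BQRZDVBS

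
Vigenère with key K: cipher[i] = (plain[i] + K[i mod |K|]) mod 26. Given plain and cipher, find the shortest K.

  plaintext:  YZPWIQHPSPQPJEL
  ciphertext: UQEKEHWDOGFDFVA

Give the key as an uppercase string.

WRPO

  i= 0: U-Y = 22 → W
  i= 1: Q-Z = 17 → R
  i= 2: E-P = 15 → P
  i= 3: K-W = 14 → O
  i= 4: E-I = 22 → W
  i= 5: H-Q = 17 → R
  i= 6: W-H = 15 → P
  i= 7: D-P = 14 → O
  i= 8: O-S = 22 → W
  i= 9: G-P = 17 → R
  i=10: F-Q = 15 → P
  i=11: D-P = 14 → O
  i=12: F-J = 22 → W
  i=13: V-E = 17 → R
  i=14: A-L = 15 → P
  shifts repeat with period 4: WRPO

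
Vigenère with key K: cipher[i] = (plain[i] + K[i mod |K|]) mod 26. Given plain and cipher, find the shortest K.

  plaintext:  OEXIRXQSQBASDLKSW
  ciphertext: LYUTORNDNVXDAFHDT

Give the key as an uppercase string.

  i= 0: L-O = 23 → X
  i= 1: Y-E = 20 → U
  i= 2: U-X = 23 → X
  i= 3: T-I = 11 → L
  i= 4: O-R = 23 → X
  i= 5: R-X = 20 → U
  i= 6: N-Q = 23 → X
  i= 7: D-S = 11 → L
  i= 8: N-Q = 23 → X
  i= 9: V-B = 20 → U
  i=10: X-A = 23 → X
  i=11: D-S = 11 → L
  i=12: A-D = 23 → X
  i=13: F-L = 20 → U
  i=14: H-K = 23 → X
  i=15: D-S = 11 → L
  i=16: T-W = 23 → X
  shifts repeat with period 4: XUXL

XUXL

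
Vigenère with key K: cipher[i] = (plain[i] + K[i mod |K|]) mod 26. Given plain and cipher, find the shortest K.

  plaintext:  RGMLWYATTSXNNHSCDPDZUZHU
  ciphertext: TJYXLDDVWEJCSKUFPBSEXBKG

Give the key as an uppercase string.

  i= 0: T-R =  2 → C
  i= 1: J-G =  3 → D
  i= 2: Y-M = 12 → M
  i= 3: X-L = 12 → M
  i= 4: L-W = 15 → P
  i= 5: D-Y =  5 → F
  i= 6: D-A =  3 → D
  i= 7: V-T =  2 → C
  i= 8: W-T =  3 → D
  i= 9: E-S = 12 → M
  i=10: J-X = 12 → M
  i=11: C-N = 15 → P
  i=12: S-N =  5 → F
  i=13: K-H =  3 → D
  i=14: U-S =  2 → C
  i=15: F-C =  3 → D
  i=16: P-D = 12 → M
  i=17: B-P = 12 → M
  i=18: S-D = 15 → P
  i=19: E-Z =  5 → F
  i=20: X-U =  3 → D
  i=21: B-Z =  2 → C
  i=22: K-H =  3 → D
  i=23: G-U = 12 → M
  shifts repeat with period 7: CDMMPFD

CDMMPFD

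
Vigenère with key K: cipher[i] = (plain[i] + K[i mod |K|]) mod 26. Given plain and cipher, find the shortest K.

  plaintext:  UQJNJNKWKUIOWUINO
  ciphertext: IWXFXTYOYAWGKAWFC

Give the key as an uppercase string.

OGOS

  i= 0: I-U = 14 → O
  i= 1: W-Q =  6 → G
  i= 2: X-J = 14 → O
  i= 3: F-N = 18 → S
  i= 4: X-J = 14 → O
  i= 5: T-N =  6 → G
  i= 6: Y-K = 14 → O
  i= 7: O-W = 18 → S
  i= 8: Y-K = 14 → O
  i= 9: A-U =  6 → G
  i=10: W-I = 14 → O
  i=11: G-O = 18 → S
  i=12: K-W = 14 → O
  i=13: A-U =  6 → G
  i=14: W-I = 14 → O
  i=15: F-N = 18 → S
  i=16: C-O = 14 → O
  shifts repeat with period 4: OGOS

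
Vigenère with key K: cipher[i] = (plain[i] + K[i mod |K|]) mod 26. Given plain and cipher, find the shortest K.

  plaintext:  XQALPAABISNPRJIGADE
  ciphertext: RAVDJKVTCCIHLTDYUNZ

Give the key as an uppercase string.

UKVS

  i= 0: R-X = 20 → U
  i= 1: A-Q = 10 → K
  i= 2: V-A = 21 → V
  i= 3: D-L = 18 → S
  i= 4: J-P = 20 → U
  i= 5: K-A = 10 → K
  i= 6: V-A = 21 → V
  i= 7: T-B = 18 → S
  i= 8: C-I = 20 → U
  i= 9: C-S = 10 → K
  i=10: I-N = 21 → V
  i=11: H-P = 18 → S
  i=12: L-R = 20 → U
  i=13: T-J = 10 → K
  i=14: D-I = 21 → V
  i=15: Y-G = 18 → S
  i=16: U-A = 20 → U
  i=17: N-D = 10 → K
  i=18: Z-E = 21 → V
  shifts repeat with period 4: UKVS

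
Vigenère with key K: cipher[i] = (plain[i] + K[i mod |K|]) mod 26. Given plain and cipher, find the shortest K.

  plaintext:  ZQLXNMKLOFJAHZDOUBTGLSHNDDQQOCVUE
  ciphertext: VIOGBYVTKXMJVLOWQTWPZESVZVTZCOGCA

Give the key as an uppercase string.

WSDJOMLI

  i= 0: V-Z = 22 → W
  i= 1: I-Q = 18 → S
  i= 2: O-L =  3 → D
  i= 3: G-X =  9 → J
  i= 4: B-N = 14 → O
  i= 5: Y-M = 12 → M
  i= 6: V-K = 11 → L
  i= 7: T-L =  8 → I
  i= 8: K-O = 22 → W
  i= 9: X-F = 18 → S
  i=10: M-J =  3 → D
  i=11: J-A =  9 → J
  i=12: V-H = 14 → O
  i=13: L-Z = 12 → M
  i=14: O-D = 11 → L
  i=15: W-O =  8 → I
  i=16: Q-U = 22 → W
  i=17: T-B = 18 → S
  i=18: W-T =  3 → D
  i=19: P-G =  9 → J
  i=20: Z-L = 14 → O
  i=21: E-S = 12 → M
  i=22: S-H = 11 → L
  i=23: V-N =  8 → I
  i=24: Z-D = 22 → W
  i=25: V-D = 18 → S
  i=26: T-Q =  3 → D
  i=27: Z-Q =  9 → J
  i=28: C-O = 14 → O
  i=29: O-C = 12 → M
  i=30: G-V = 11 → L
  i=31: C-U =  8 → I
  i=32: A-E = 22 → W
  shifts repeat with period 8: WSDJOMLI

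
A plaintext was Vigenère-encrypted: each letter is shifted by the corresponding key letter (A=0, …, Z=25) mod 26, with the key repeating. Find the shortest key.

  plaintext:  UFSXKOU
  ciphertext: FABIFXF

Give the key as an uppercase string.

  i= 0: F-U = 11 → L
  i= 1: A-F = 21 → V
  i= 2: B-S =  9 → J
  i= 3: I-X = 11 → L
  i= 4: F-K = 21 → V
  i= 5: X-O =  9 → J
  i= 6: F-U = 11 → L
  shifts repeat with period 3: LVJ

LVJ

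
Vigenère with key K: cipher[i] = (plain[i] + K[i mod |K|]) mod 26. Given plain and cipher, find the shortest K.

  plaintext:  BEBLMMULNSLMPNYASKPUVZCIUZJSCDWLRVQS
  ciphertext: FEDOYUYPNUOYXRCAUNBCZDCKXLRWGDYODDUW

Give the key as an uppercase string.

EACDMIE

  i= 0: F-B =  4 → E
  i= 1: E-E =  0 → A
  i= 2: D-B =  2 → C
  i= 3: O-L =  3 → D
  i= 4: Y-M = 12 → M
  i= 5: U-M =  8 → I
  i= 6: Y-U =  4 → E
  i= 7: P-L =  4 → E
  i= 8: N-N =  0 → A
  i= 9: U-S =  2 → C
  i=10: O-L =  3 → D
  i=11: Y-M = 12 → M
  i=12: X-P =  8 → I
  i=13: R-N =  4 → E
  i=14: C-Y =  4 → E
  i=15: A-A =  0 → A
  i=16: U-S =  2 → C
  i=17: N-K =  3 → D
  i=18: B-P = 12 → M
  i=19: C-U =  8 → I
  i=20: Z-V =  4 → E
  i=21: D-Z =  4 → E
  i=22: C-C =  0 → A
  i=23: K-I =  2 → C
  i=24: X-U =  3 → D
  i=25: L-Z = 12 → M
  i=26: R-J =  8 → I
  i=27: W-S =  4 → E
  i=28: G-C =  4 → E
  i=29: D-D =  0 → A
  i=30: Y-W =  2 → C
  i=31: O-L =  3 → D
  i=32: D-R = 12 → M
  i=33: D-V =  8 → I
  i=34: U-Q =  4 → E
  i=35: W-S =  4 → E
  shifts repeat with period 7: EACDMIE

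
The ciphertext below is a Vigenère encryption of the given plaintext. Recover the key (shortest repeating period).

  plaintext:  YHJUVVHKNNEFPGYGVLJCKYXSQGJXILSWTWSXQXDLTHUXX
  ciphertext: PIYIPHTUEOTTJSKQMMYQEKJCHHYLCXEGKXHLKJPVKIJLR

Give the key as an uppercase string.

  i= 0: P-Y = 17 → R
  i= 1: I-H =  1 → B
  i= 2: Y-J = 15 → P
  i= 3: I-U = 14 → O
  i= 4: P-V = 20 → U
  i= 5: H-V = 12 → M
  i= 6: T-H = 12 → M
  i= 7: U-K = 10 → K
  i= 8: E-N = 17 → R
  i= 9: O-N =  1 → B
  i=10: T-E = 15 → P
  i=11: T-F = 14 → O
  i=12: J-P = 20 → U
  i=13: S-G = 12 → M
  i=14: K-Y = 12 → M
  i=15: Q-G = 10 → K
  i=16: M-V = 17 → R
  i=17: M-L =  1 → B
  i=18: Y-J = 15 → P
  i=19: Q-C = 14 → O
  i=20: E-K = 20 → U
  i=21: K-Y = 12 → M
  i=22: J-X = 12 → M
  i=23: C-S = 10 → K
  i=24: H-Q = 17 → R
  i=25: H-G =  1 → B
  i=26: Y-J = 15 → P
  i=27: L-X = 14 → O
  i=28: C-I = 20 → U
  i=29: X-L = 12 → M
  i=30: E-S = 12 → M
  i=31: G-W = 10 → K
  i=32: K-T = 17 → R
  i=33: X-W =  1 → B
  i=34: H-S = 15 → P
  i=35: L-X = 14 → O
  i=36: K-Q = 20 → U
  i=37: J-X = 12 → M
  i=38: P-D = 12 → M
  i=39: V-L = 10 → K
  i=40: K-T = 17 → R
  i=41: I-H =  1 → B
  i=42: J-U = 15 → P
  i=43: L-X = 14 → O
  i=44: R-X = 20 → U
  shifts repeat with period 8: RBPOUMMK

RBPOUMMK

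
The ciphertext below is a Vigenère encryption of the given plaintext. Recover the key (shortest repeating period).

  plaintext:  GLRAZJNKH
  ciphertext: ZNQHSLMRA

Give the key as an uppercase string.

  i= 0: Z-G = 19 → T
  i= 1: N-L =  2 → C
  i= 2: Q-R = 25 → Z
  i= 3: H-A =  7 → H
  i= 4: S-Z = 19 → T
  i= 5: L-J =  2 → C
  i= 6: M-N = 25 → Z
  i= 7: R-K =  7 → H
  i= 8: A-H = 19 → T
  shifts repeat with period 4: TCZH

TCZH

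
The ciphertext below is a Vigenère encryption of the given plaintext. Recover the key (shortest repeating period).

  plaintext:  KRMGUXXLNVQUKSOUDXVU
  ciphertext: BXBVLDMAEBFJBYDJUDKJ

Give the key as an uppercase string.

  i= 0: B-K = 17 → R
  i= 1: X-R =  6 → G
  i= 2: B-M = 15 → P
  i= 3: V-G = 15 → P
  i= 4: L-U = 17 → R
  i= 5: D-X =  6 → G
  i= 6: M-X = 15 → P
  i= 7: A-L = 15 → P
  i= 8: E-N = 17 → R
  i= 9: B-V =  6 → G
  i=10: F-Q = 15 → P
  i=11: J-U = 15 → P
  i=12: B-K = 17 → R
  i=13: Y-S =  6 → G
  i=14: D-O = 15 → P
  i=15: J-U = 15 → P
  i=16: U-D = 17 → R
  i=17: D-X =  6 → G
  i=18: K-V = 15 → P
  i=19: J-U = 15 → P
  shifts repeat with period 4: RGPP

RGPP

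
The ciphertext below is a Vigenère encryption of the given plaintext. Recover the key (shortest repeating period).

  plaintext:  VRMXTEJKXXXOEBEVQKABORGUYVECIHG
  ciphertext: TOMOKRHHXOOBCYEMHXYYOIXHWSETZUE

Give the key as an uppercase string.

YXARRN

  i= 0: T-V = 24 → Y
  i= 1: O-R = 23 → X
  i= 2: M-M =  0 → A
  i= 3: O-X = 17 → R
  i= 4: K-T = 17 → R
  i= 5: R-E = 13 → N
  i= 6: H-J = 24 → Y
  i= 7: H-K = 23 → X
  i= 8: X-X =  0 → A
  i= 9: O-X = 17 → R
  i=10: O-X = 17 → R
  i=11: B-O = 13 → N
  i=12: C-E = 24 → Y
  i=13: Y-B = 23 → X
  i=14: E-E =  0 → A
  i=15: M-V = 17 → R
  i=16: H-Q = 17 → R
  i=17: X-K = 13 → N
  i=18: Y-A = 24 → Y
  i=19: Y-B = 23 → X
  i=20: O-O =  0 → A
  i=21: I-R = 17 → R
  i=22: X-G = 17 → R
  i=23: H-U = 13 → N
  i=24: W-Y = 24 → Y
  i=25: S-V = 23 → X
  i=26: E-E =  0 → A
  i=27: T-C = 17 → R
  i=28: Z-I = 17 → R
  i=29: U-H = 13 → N
  i=30: E-G = 24 → Y
  shifts repeat with period 6: YXARRN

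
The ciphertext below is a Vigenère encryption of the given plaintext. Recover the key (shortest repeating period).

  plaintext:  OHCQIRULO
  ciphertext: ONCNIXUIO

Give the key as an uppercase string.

  i= 0: O-O =  0 → A
  i= 1: N-H =  6 → G
  i= 2: C-C =  0 → A
  i= 3: N-Q = 23 → X
  i= 4: I-I =  0 → A
  i= 5: X-R =  6 → G
  i= 6: U-U =  0 → A
  i= 7: I-L = 23 → X
  i= 8: O-O =  0 → A
  shifts repeat with period 4: AGAX

AGAX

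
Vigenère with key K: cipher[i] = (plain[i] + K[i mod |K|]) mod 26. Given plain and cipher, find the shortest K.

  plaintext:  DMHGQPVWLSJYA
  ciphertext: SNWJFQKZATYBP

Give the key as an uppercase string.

  i= 0: S-D = 15 → P
  i= 1: N-M =  1 → B
  i= 2: W-H = 15 → P
  i= 3: J-G =  3 → D
  i= 4: F-Q = 15 → P
  i= 5: Q-P =  1 → B
  i= 6: K-V = 15 → P
  i= 7: Z-W =  3 → D
  i= 8: A-L = 15 → P
  i= 9: T-S =  1 → B
  i=10: Y-J = 15 → P
  i=11: B-Y =  3 → D
  i=12: P-A = 15 → P
  shifts repeat with period 4: PBPD

PBPD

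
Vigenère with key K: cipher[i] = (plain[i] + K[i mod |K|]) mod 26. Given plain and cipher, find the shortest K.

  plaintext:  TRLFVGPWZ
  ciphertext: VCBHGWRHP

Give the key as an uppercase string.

  i= 0: V-T =  2 → C
  i= 1: C-R = 11 → L
  i= 2: B-L = 16 → Q
  i= 3: H-F =  2 → C
  i= 4: G-V = 11 → L
  i= 5: W-G = 16 → Q
  i= 6: R-P =  2 → C
  i= 7: H-W = 11 → L
  i= 8: P-Z = 16 → Q
  shifts repeat with period 3: CLQ

CLQ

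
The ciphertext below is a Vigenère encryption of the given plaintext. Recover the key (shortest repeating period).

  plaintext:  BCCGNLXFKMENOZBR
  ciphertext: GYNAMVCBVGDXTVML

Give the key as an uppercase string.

  i= 0: G-B =  5 → F
  i= 1: Y-C = 22 → W
  i= 2: N-C = 11 → L
  i= 3: A-G = 20 → U
  i= 4: M-N = 25 → Z
  i= 5: V-L = 10 → K
  i= 6: C-X =  5 → F
  i= 7: B-F = 22 → W
  i= 8: V-K = 11 → L
  i= 9: G-M = 20 → U
  i=10: D-E = 25 → Z
  i=11: X-N = 10 → K
  i=12: T-O =  5 → F
  i=13: V-Z = 22 → W
  i=14: M-B = 11 → L
  i=15: L-R = 20 → U
  shifts repeat with period 6: FWLUZK

FWLUZK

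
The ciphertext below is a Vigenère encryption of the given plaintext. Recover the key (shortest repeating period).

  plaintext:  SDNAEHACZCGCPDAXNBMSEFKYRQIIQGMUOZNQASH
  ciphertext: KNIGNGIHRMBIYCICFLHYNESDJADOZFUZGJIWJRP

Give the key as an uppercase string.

  i= 0: K-S = 18 → S
  i= 1: N-D = 10 → K
  i= 2: I-N = 21 → V
  i= 3: G-A =  6 → G
  i= 4: N-E =  9 → J
  i= 5: G-H = 25 → Z
  i= 6: I-A =  8 → I
  i= 7: H-C =  5 → F
  i= 8: R-Z = 18 → S
  i= 9: M-C = 10 → K
  i=10: B-G = 21 → V
  i=11: I-C =  6 → G
  i=12: Y-P =  9 → J
  i=13: C-D = 25 → Z
  i=14: I-A =  8 → I
  i=15: C-X =  5 → F
  i=16: F-N = 18 → S
  i=17: L-B = 10 → K
  i=18: H-M = 21 → V
  i=19: Y-S =  6 → G
  i=20: N-E =  9 → J
  i=21: E-F = 25 → Z
  i=22: S-K =  8 → I
  i=23: D-Y =  5 → F
  i=24: J-R = 18 → S
  i=25: A-Q = 10 → K
  i=26: D-I = 21 → V
  i=27: O-I =  6 → G
  i=28: Z-Q =  9 → J
  i=29: F-G = 25 → Z
  i=30: U-M =  8 → I
  i=31: Z-U =  5 → F
  i=32: G-O = 18 → S
  i=33: J-Z = 10 → K
  i=34: I-N = 21 → V
  i=35: W-Q =  6 → G
  i=36: J-A =  9 → J
  i=37: R-S = 25 → Z
  i=38: P-H =  8 → I
  shifts repeat with period 8: SKVGJZIF

SKVGJZIF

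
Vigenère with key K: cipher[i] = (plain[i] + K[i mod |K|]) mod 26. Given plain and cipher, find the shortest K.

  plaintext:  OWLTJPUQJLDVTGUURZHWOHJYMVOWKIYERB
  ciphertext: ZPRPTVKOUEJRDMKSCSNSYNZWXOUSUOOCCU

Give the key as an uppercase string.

LTGWKGQY

  i= 0: Z-O = 11 → L
  i= 1: P-W = 19 → T
  i= 2: R-L =  6 → G
  i= 3: P-T = 22 → W
  i= 4: T-J = 10 → K
  i= 5: V-P =  6 → G
  i= 6: K-U = 16 → Q
  i= 7: O-Q = 24 → Y
  i= 8: U-J = 11 → L
  i= 9: E-L = 19 → T
  i=10: J-D =  6 → G
  i=11: R-V = 22 → W
  i=12: D-T = 10 → K
  i=13: M-G =  6 → G
  i=14: K-U = 16 → Q
  i=15: S-U = 24 → Y
  i=16: C-R = 11 → L
  i=17: S-Z = 19 → T
  i=18: N-H =  6 → G
  i=19: S-W = 22 → W
  i=20: Y-O = 10 → K
  i=21: N-H =  6 → G
  i=22: Z-J = 16 → Q
  i=23: W-Y = 24 → Y
  i=24: X-M = 11 → L
  i=25: O-V = 19 → T
  i=26: U-O =  6 → G
  i=27: S-W = 22 → W
  i=28: U-K = 10 → K
  i=29: O-I =  6 → G
  i=30: O-Y = 16 → Q
  i=31: C-E = 24 → Y
  i=32: C-R = 11 → L
  i=33: U-B = 19 → T
  shifts repeat with period 8: LTGWKGQY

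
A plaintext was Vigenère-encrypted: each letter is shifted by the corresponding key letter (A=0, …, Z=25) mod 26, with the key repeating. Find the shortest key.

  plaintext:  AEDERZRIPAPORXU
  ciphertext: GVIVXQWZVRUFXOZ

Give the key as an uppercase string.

  i= 0: G-A =  6 → G
  i= 1: V-E = 17 → R
  i= 2: I-D =  5 → F
  i= 3: V-E = 17 → R
  i= 4: X-R =  6 → G
  i= 5: Q-Z = 17 → R
  i= 6: W-R =  5 → F
  i= 7: Z-I = 17 → R
  i= 8: V-P =  6 → G
  i= 9: R-A = 17 → R
  i=10: U-P =  5 → F
  i=11: F-O = 17 → R
  i=12: X-R =  6 → G
  i=13: O-X = 17 → R
  i=14: Z-U =  5 → F
  shifts repeat with period 4: GRFR

GRFR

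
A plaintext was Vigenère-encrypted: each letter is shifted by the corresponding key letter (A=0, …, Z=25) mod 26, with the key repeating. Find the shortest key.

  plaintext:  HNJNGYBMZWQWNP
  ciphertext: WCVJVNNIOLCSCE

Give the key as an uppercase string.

  i= 0: W-H = 15 → P
  i= 1: C-N = 15 → P
  i= 2: V-J = 12 → M
  i= 3: J-N = 22 → W
  i= 4: V-G = 15 → P
  i= 5: N-Y = 15 → P
  i= 6: N-B = 12 → M
  i= 7: I-M = 22 → W
  i= 8: O-Z = 15 → P
  i= 9: L-W = 15 → P
  i=10: C-Q = 12 → M
  i=11: S-W = 22 → W
  i=12: C-N = 15 → P
  i=13: E-P = 15 → P
  shifts repeat with period 4: PPMW

PPMW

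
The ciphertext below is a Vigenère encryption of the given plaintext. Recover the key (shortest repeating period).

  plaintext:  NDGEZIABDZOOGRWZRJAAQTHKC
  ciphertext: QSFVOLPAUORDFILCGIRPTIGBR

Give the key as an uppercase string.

DPZRP

  i= 0: Q-N =  3 → D
  i= 1: S-D = 15 → P
  i= 2: F-G = 25 → Z
  i= 3: V-E = 17 → R
  i= 4: O-Z = 15 → P
  i= 5: L-I =  3 → D
  i= 6: P-A = 15 → P
  i= 7: A-B = 25 → Z
  i= 8: U-D = 17 → R
  i= 9: O-Z = 15 → P
  i=10: R-O =  3 → D
  i=11: D-O = 15 → P
  i=12: F-G = 25 → Z
  i=13: I-R = 17 → R
  i=14: L-W = 15 → P
  i=15: C-Z =  3 → D
  i=16: G-R = 15 → P
  i=17: I-J = 25 → Z
  i=18: R-A = 17 → R
  i=19: P-A = 15 → P
  i=20: T-Q =  3 → D
  i=21: I-T = 15 → P
  i=22: G-H = 25 → Z
  i=23: B-K = 17 → R
  i=24: R-C = 15 → P
  shifts repeat with period 5: DPZRP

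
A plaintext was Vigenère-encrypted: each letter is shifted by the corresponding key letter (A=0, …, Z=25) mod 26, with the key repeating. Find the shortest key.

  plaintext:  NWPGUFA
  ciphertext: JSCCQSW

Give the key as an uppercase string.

WWN

  i= 0: J-N = 22 → W
  i= 1: S-W = 22 → W
  i= 2: C-P = 13 → N
  i= 3: C-G = 22 → W
  i= 4: Q-U = 22 → W
  i= 5: S-F = 13 → N
  i= 6: W-A = 22 → W
  shifts repeat with period 3: WWN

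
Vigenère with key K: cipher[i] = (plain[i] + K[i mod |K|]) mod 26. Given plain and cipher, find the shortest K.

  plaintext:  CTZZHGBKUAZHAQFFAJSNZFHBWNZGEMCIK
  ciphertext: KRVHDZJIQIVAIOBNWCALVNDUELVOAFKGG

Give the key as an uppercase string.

IYWIWT

  i= 0: K-C =  8 → I
  i= 1: R-T = 24 → Y
  i= 2: V-Z = 22 → W
  i= 3: H-Z =  8 → I
  i= 4: D-H = 22 → W
  i= 5: Z-G = 19 → T
  i= 6: J-B =  8 → I
  i= 7: I-K = 24 → Y
  i= 8: Q-U = 22 → W
  i= 9: I-A =  8 → I
  i=10: V-Z = 22 → W
  i=11: A-H = 19 → T
  i=12: I-A =  8 → I
  i=13: O-Q = 24 → Y
  i=14: B-F = 22 → W
  i=15: N-F =  8 → I
  i=16: W-A = 22 → W
  i=17: C-J = 19 → T
  i=18: A-S =  8 → I
  i=19: L-N = 24 → Y
  i=20: V-Z = 22 → W
  i=21: N-F =  8 → I
  i=22: D-H = 22 → W
  i=23: U-B = 19 → T
  i=24: E-W =  8 → I
  i=25: L-N = 24 → Y
  i=26: V-Z = 22 → W
  i=27: O-G =  8 → I
  i=28: A-E = 22 → W
  i=29: F-M = 19 → T
  i=30: K-C =  8 → I
  i=31: G-I = 24 → Y
  i=32: G-K = 22 → W
  shifts repeat with period 6: IYWIWT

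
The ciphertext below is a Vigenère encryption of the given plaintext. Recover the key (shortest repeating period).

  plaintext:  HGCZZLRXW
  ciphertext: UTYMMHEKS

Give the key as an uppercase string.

NNW

  i= 0: U-H = 13 → N
  i= 1: T-G = 13 → N
  i= 2: Y-C = 22 → W
  i= 3: M-Z = 13 → N
  i= 4: M-Z = 13 → N
  i= 5: H-L = 22 → W
  i= 6: E-R = 13 → N
  i= 7: K-X = 13 → N
  i= 8: S-W = 22 → W
  shifts repeat with period 3: NNW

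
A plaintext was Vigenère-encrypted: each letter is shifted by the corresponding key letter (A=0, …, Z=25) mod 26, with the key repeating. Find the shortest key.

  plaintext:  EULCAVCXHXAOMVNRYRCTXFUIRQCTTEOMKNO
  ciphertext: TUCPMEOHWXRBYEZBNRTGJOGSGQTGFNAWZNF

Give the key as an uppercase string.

PARNMJMK

  i= 0: T-E = 15 → P
  i= 1: U-U =  0 → A
  i= 2: C-L = 17 → R
  i= 3: P-C = 13 → N
  i= 4: M-A = 12 → M
  i= 5: E-V =  9 → J
  i= 6: O-C = 12 → M
  i= 7: H-X = 10 → K
  i= 8: W-H = 15 → P
  i= 9: X-X =  0 → A
  i=10: R-A = 17 → R
  i=11: B-O = 13 → N
  i=12: Y-M = 12 → M
  i=13: E-V =  9 → J
  i=14: Z-N = 12 → M
  i=15: B-R = 10 → K
  i=16: N-Y = 15 → P
  i=17: R-R =  0 → A
  i=18: T-C = 17 → R
  i=19: G-T = 13 → N
  i=20: J-X = 12 → M
  i=21: O-F =  9 → J
  i=22: G-U = 12 → M
  i=23: S-I = 10 → K
  i=24: G-R = 15 → P
  i=25: Q-Q =  0 → A
  i=26: T-C = 17 → R
  i=27: G-T = 13 → N
  i=28: F-T = 12 → M
  i=29: N-E =  9 → J
  i=30: A-O = 12 → M
  i=31: W-M = 10 → K
  i=32: Z-K = 15 → P
  i=33: N-N =  0 → A
  i=34: F-O = 17 → R
  shifts repeat with period 8: PARNMJMK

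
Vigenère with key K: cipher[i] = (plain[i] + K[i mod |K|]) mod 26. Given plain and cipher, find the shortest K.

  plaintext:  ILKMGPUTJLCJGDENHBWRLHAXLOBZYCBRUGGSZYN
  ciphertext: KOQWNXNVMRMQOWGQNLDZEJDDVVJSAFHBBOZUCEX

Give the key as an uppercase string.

  i= 0: K-I =  2 → C
  i= 1: O-L =  3 → D
  i= 2: Q-K =  6 → G
  i= 3: W-M = 10 → K
  i= 4: N-G =  7 → H
  i= 5: X-P =  8 → I
  i= 6: N-U = 19 → T
  i= 7: V-T =  2 → C
  i= 8: M-J =  3 → D
  i= 9: R-L =  6 → G
  i=10: M-C = 10 → K
  i=11: Q-J =  7 → H
  i=12: O-G =  8 → I
  i=13: W-D = 19 → T
  i=14: G-E =  2 → C
  i=15: Q-N =  3 → D
  i=16: N-H =  6 → G
  i=17: L-B = 10 → K
  i=18: D-W =  7 → H
  i=19: Z-R =  8 → I
  i=20: E-L = 19 → T
  i=21: J-H =  2 → C
  i=22: D-A =  3 → D
  i=23: D-X =  6 → G
  i=24: V-L = 10 → K
  i=25: V-O =  7 → H
  i=26: J-B =  8 → I
  i=27: S-Z = 19 → T
  i=28: A-Y =  2 → C
  i=29: F-C =  3 → D
  i=30: H-B =  6 → G
  i=31: B-R = 10 → K
  i=32: B-U =  7 → H
  i=33: O-G =  8 → I
  i=34: Z-G = 19 → T
  i=35: U-S =  2 → C
  i=36: C-Z =  3 → D
  i=37: E-Y =  6 → G
  i=38: X-N = 10 → K
  shifts repeat with period 7: CDGKHIT

CDGKHIT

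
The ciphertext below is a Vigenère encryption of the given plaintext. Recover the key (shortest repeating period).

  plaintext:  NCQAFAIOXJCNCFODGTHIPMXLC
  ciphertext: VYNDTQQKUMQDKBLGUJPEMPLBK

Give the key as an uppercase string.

  i= 0: V-N =  8 → I
  i= 1: Y-C = 22 → W
  i= 2: N-Q = 23 → X
  i= 3: D-A =  3 → D
  i= 4: T-F = 14 → O
  i= 5: Q-A = 16 → Q
  i= 6: Q-I =  8 → I
  i= 7: K-O = 22 → W
  i= 8: U-X = 23 → X
  i= 9: M-J =  3 → D
  i=10: Q-C = 14 → O
  i=11: D-N = 16 → Q
  i=12: K-C =  8 → I
  i=13: B-F = 22 → W
  i=14: L-O = 23 → X
  i=15: G-D =  3 → D
  i=16: U-G = 14 → O
  i=17: J-T = 16 → Q
  i=18: P-H =  8 → I
  i=19: E-I = 22 → W
  i=20: M-P = 23 → X
  i=21: P-M =  3 → D
  i=22: L-X = 14 → O
  i=23: B-L = 16 → Q
  i=24: K-C =  8 → I
  shifts repeat with period 6: IWXDOQ

IWXDOQ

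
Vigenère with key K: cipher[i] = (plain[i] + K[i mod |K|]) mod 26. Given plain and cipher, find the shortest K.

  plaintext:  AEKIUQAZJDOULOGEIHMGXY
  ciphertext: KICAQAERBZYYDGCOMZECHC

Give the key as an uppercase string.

  i= 0: K-A = 10 → K
  i= 1: I-E =  4 → E
  i= 2: C-K = 18 → S
  i= 3: A-I = 18 → S
  i= 4: Q-U = 22 → W
  i= 5: A-Q = 10 → K
  i= 6: E-A =  4 → E
  i= 7: R-Z = 18 → S
  i= 8: B-J = 18 → S
  i= 9: Z-D = 22 → W
  i=10: Y-O = 10 → K
  i=11: Y-U =  4 → E
  i=12: D-L = 18 → S
  i=13: G-O = 18 → S
  i=14: C-G = 22 → W
  i=15: O-E = 10 → K
  i=16: M-I =  4 → E
  i=17: Z-H = 18 → S
  i=18: E-M = 18 → S
  i=19: C-G = 22 → W
  i=20: H-X = 10 → K
  i=21: C-Y =  4 → E
  shifts repeat with period 5: KESSW

KESSW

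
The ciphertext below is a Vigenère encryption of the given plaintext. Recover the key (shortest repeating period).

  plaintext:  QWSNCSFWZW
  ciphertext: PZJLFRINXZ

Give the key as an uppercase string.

ZDRYD

  i= 0: P-Q = 25 → Z
  i= 1: Z-W =  3 → D
  i= 2: J-S = 17 → R
  i= 3: L-N = 24 → Y
  i= 4: F-C =  3 → D
  i= 5: R-S = 25 → Z
  i= 6: I-F =  3 → D
  i= 7: N-W = 17 → R
  i= 8: X-Z = 24 → Y
  i= 9: Z-W =  3 → D
  shifts repeat with period 5: ZDRYD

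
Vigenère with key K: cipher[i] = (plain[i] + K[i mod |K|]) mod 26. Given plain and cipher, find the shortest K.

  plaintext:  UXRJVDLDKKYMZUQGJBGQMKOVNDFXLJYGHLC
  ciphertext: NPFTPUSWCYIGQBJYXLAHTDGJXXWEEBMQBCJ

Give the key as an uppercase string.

TSOKURH

  i= 0: N-U = 19 → T
  i= 1: P-X = 18 → S
  i= 2: F-R = 14 → O
  i= 3: T-J = 10 → K
  i= 4: P-V = 20 → U
  i= 5: U-D = 17 → R
  i= 6: S-L =  7 → H
  i= 7: W-D = 19 → T
  i= 8: C-K = 18 → S
  i= 9: Y-K = 14 → O
  i=10: I-Y = 10 → K
  i=11: G-M = 20 → U
  i=12: Q-Z = 17 → R
  i=13: B-U =  7 → H
  i=14: J-Q = 19 → T
  i=15: Y-G = 18 → S
  i=16: X-J = 14 → O
  i=17: L-B = 10 → K
  i=18: A-G = 20 → U
  i=19: H-Q = 17 → R
  i=20: T-M =  7 → H
  i=21: D-K = 19 → T
  i=22: G-O = 18 → S
  i=23: J-V = 14 → O
  i=24: X-N = 10 → K
  i=25: X-D = 20 → U
  i=26: W-F = 17 → R
  i=27: E-X =  7 → H
  i=28: E-L = 19 → T
  i=29: B-J = 18 → S
  i=30: M-Y = 14 → O
  i=31: Q-G = 10 → K
  i=32: B-H = 20 → U
  i=33: C-L = 17 → R
  i=34: J-C =  7 → H
  shifts repeat with period 7: TSOKURH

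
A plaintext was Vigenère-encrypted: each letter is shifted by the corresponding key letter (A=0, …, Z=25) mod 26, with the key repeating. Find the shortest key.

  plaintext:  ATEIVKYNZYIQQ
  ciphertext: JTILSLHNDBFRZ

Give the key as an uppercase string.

JAEDXB

  i= 0: J-A =  9 → J
  i= 1: T-T =  0 → A
  i= 2: I-E =  4 → E
  i= 3: L-I =  3 → D
  i= 4: S-V = 23 → X
  i= 5: L-K =  1 → B
  i= 6: H-Y =  9 → J
  i= 7: N-N =  0 → A
  i= 8: D-Z =  4 → E
  i= 9: B-Y =  3 → D
  i=10: F-I = 23 → X
  i=11: R-Q =  1 → B
  i=12: Z-Q =  9 → J
  shifts repeat with period 6: JAEDXB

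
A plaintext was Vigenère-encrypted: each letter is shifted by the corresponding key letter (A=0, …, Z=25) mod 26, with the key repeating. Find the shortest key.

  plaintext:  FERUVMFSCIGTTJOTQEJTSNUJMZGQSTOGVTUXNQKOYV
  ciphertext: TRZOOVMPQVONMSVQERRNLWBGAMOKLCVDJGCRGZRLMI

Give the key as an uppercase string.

  i= 0: T-F = 14 → O
  i= 1: R-E = 13 → N
  i= 2: Z-R =  8 → I
  i= 3: O-U = 20 → U
  i= 4: O-V = 19 → T
  i= 5: V-M =  9 → J
  i= 6: M-F =  7 → H
  i= 7: P-S = 23 → X
  i= 8: Q-C = 14 → O
  i= 9: V-I = 13 → N
  i=10: O-G =  8 → I
  i=11: N-T = 20 → U
  i=12: M-T = 19 → T
  i=13: S-J =  9 → J
  i=14: V-O =  7 → H
  i=15: Q-T = 23 → X
  i=16: E-Q = 14 → O
  i=17: R-E = 13 → N
  i=18: R-J =  8 → I
  i=19: N-T = 20 → U
  i=20: L-S = 19 → T
  i=21: W-N =  9 → J
  i=22: B-U =  7 → H
  i=23: G-J = 23 → X
  i=24: A-M = 14 → O
  i=25: M-Z = 13 → N
  i=26: O-G =  8 → I
  i=27: K-Q = 20 → U
  i=28: L-S = 19 → T
  i=29: C-T =  9 → J
  i=30: V-O =  7 → H
  i=31: D-G = 23 → X
  i=32: J-V = 14 → O
  i=33: G-T = 13 → N
  i=34: C-U =  8 → I
  i=35: R-X = 20 → U
  i=36: G-N = 19 → T
  i=37: Z-Q =  9 → J
  i=38: R-K =  7 → H
  i=39: L-O = 23 → X
  i=40: M-Y = 14 → O
  i=41: I-V = 13 → N
  shifts repeat with period 8: ONIUTJHX

ONIUTJHX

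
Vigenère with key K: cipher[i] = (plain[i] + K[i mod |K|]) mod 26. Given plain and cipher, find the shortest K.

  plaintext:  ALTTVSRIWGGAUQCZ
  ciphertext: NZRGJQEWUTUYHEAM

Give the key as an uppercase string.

NOY

  i= 0: N-A = 13 → N
  i= 1: Z-L = 14 → O
  i= 2: R-T = 24 → Y
  i= 3: G-T = 13 → N
  i= 4: J-V = 14 → O
  i= 5: Q-S = 24 → Y
  i= 6: E-R = 13 → N
  i= 7: W-I = 14 → O
  i= 8: U-W = 24 → Y
  i= 9: T-G = 13 → N
  i=10: U-G = 14 → O
  i=11: Y-A = 24 → Y
  i=12: H-U = 13 → N
  i=13: E-Q = 14 → O
  i=14: A-C = 24 → Y
  i=15: M-Z = 13 → N
  shifts repeat with period 3: NOY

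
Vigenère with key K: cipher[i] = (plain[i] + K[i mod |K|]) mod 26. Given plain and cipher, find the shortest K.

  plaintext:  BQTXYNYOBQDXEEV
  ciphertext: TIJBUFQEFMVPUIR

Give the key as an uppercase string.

SSQEW

  i= 0: T-B = 18 → S
  i= 1: I-Q = 18 → S
  i= 2: J-T = 16 → Q
  i= 3: B-X =  4 → E
  i= 4: U-Y = 22 → W
  i= 5: F-N = 18 → S
  i= 6: Q-Y = 18 → S
  i= 7: E-O = 16 → Q
  i= 8: F-B =  4 → E
  i= 9: M-Q = 22 → W
  i=10: V-D = 18 → S
  i=11: P-X = 18 → S
  i=12: U-E = 16 → Q
  i=13: I-E =  4 → E
  i=14: R-V = 22 → W
  shifts repeat with period 5: SSQEW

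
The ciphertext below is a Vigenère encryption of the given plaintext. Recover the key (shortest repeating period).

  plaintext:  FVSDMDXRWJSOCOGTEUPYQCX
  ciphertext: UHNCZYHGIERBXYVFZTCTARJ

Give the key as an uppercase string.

PMVZNVK

  i= 0: U-F = 15 → P
  i= 1: H-V = 12 → M
  i= 2: N-S = 21 → V
  i= 3: C-D = 25 → Z
  i= 4: Z-M = 13 → N
  i= 5: Y-D = 21 → V
  i= 6: H-X = 10 → K
  i= 7: G-R = 15 → P
  i= 8: I-W = 12 → M
  i= 9: E-J = 21 → V
  i=10: R-S = 25 → Z
  i=11: B-O = 13 → N
  i=12: X-C = 21 → V
  i=13: Y-O = 10 → K
  i=14: V-G = 15 → P
  i=15: F-T = 12 → M
  i=16: Z-E = 21 → V
  i=17: T-U = 25 → Z
  i=18: C-P = 13 → N
  i=19: T-Y = 21 → V
  i=20: A-Q = 10 → K
  i=21: R-C = 15 → P
  i=22: J-X = 12 → M
  shifts repeat with period 7: PMVZNVK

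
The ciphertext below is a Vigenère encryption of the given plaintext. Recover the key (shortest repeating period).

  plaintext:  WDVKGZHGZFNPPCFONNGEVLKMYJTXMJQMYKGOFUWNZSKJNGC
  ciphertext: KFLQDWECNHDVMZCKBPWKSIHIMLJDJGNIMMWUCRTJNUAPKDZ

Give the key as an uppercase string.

OCQGXXXW

  i= 0: K-W = 14 → O
  i= 1: F-D =  2 → C
  i= 2: L-V = 16 → Q
  i= 3: Q-K =  6 → G
  i= 4: D-G = 23 → X
  i= 5: W-Z = 23 → X
  i= 6: E-H = 23 → X
  i= 7: C-G = 22 → W
  i= 8: N-Z = 14 → O
  i= 9: H-F =  2 → C
  i=10: D-N = 16 → Q
  i=11: V-P =  6 → G
  i=12: M-P = 23 → X
  i=13: Z-C = 23 → X
  i=14: C-F = 23 → X
  i=15: K-O = 22 → W
  i=16: B-N = 14 → O
  i=17: P-N =  2 → C
  i=18: W-G = 16 → Q
  i=19: K-E =  6 → G
  i=20: S-V = 23 → X
  i=21: I-L = 23 → X
  i=22: H-K = 23 → X
  i=23: I-M = 22 → W
  i=24: M-Y = 14 → O
  i=25: L-J =  2 → C
  i=26: J-T = 16 → Q
  i=27: D-X =  6 → G
  i=28: J-M = 23 → X
  i=29: G-J = 23 → X
  i=30: N-Q = 23 → X
  i=31: I-M = 22 → W
  i=32: M-Y = 14 → O
  i=33: M-K =  2 → C
  i=34: W-G = 16 → Q
  i=35: U-O =  6 → G
  i=36: C-F = 23 → X
  i=37: R-U = 23 → X
  i=38: T-W = 23 → X
  i=39: J-N = 22 → W
  i=40: N-Z = 14 → O
  i=41: U-S =  2 → C
  i=42: A-K = 16 → Q
  i=43: P-J =  6 → G
  i=44: K-N = 23 → X
  i=45: D-G = 23 → X
  i=46: Z-C = 23 → X
  shifts repeat with period 8: OCQGXXXW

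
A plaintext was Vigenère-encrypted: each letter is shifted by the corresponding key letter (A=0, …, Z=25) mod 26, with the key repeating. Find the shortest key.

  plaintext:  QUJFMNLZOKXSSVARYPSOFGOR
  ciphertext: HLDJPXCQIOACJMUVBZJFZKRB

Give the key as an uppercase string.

  i= 0: H-Q = 17 → R
  i= 1: L-U = 17 → R
  i= 2: D-J = 20 → U
  i= 3: J-F =  4 → E
  i= 4: P-M =  3 → D
  i= 5: X-N = 10 → K
  i= 6: C-L = 17 → R
  i= 7: Q-Z = 17 → R
  i= 8: I-O = 20 → U
  i= 9: O-K =  4 → E
  i=10: A-X =  3 → D
  i=11: C-S = 10 → K
  i=12: J-S = 17 → R
  i=13: M-V = 17 → R
  i=14: U-A = 20 → U
  i=15: V-R =  4 → E
  i=16: B-Y =  3 → D
  i=17: Z-P = 10 → K
  i=18: J-S = 17 → R
  i=19: F-O = 17 → R
  i=20: Z-F = 20 → U
  i=21: K-G =  4 → E
  i=22: R-O =  3 → D
  i=23: B-R = 10 → K
  shifts repeat with period 6: RRUEDK

RRUEDK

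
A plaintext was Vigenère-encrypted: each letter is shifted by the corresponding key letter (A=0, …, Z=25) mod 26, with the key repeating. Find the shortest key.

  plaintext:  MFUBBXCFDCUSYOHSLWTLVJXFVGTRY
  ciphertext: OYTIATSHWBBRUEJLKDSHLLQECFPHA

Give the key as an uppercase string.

CTZHZWQ

  i= 0: O-M =  2 → C
  i= 1: Y-F = 19 → T
  i= 2: T-U = 25 → Z
  i= 3: I-B =  7 → H
  i= 4: A-B = 25 → Z
  i= 5: T-X = 22 → W
  i= 6: S-C = 16 → Q
  i= 7: H-F =  2 → C
  i= 8: W-D = 19 → T
  i= 9: B-C = 25 → Z
  i=10: B-U =  7 → H
  i=11: R-S = 25 → Z
  i=12: U-Y = 22 → W
  i=13: E-O = 16 → Q
  i=14: J-H =  2 → C
  i=15: L-S = 19 → T
  i=16: K-L = 25 → Z
  i=17: D-W =  7 → H
  i=18: S-T = 25 → Z
  i=19: H-L = 22 → W
  i=20: L-V = 16 → Q
  i=21: L-J =  2 → C
  i=22: Q-X = 19 → T
  i=23: E-F = 25 → Z
  i=24: C-V =  7 → H
  i=25: F-G = 25 → Z
  i=26: P-T = 22 → W
  i=27: H-R = 16 → Q
  i=28: A-Y =  2 → C
  shifts repeat with period 7: CTZHZWQ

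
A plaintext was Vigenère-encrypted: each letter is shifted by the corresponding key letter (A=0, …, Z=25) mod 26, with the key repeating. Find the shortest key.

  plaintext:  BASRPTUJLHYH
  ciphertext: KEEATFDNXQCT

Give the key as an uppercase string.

JEM

  i= 0: K-B =  9 → J
  i= 1: E-A =  4 → E
  i= 2: E-S = 12 → M
  i= 3: A-R =  9 → J
  i= 4: T-P =  4 → E
  i= 5: F-T = 12 → M
  i= 6: D-U =  9 → J
  i= 7: N-J =  4 → E
  i= 8: X-L = 12 → M
  i= 9: Q-H =  9 → J
  i=10: C-Y =  4 → E
  i=11: T-H = 12 → M
  shifts repeat with period 3: JEM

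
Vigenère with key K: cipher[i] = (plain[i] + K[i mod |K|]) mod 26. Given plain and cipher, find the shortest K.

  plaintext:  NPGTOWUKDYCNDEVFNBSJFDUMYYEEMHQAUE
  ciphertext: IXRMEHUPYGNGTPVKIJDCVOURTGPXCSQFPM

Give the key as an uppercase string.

  i= 0: I-N = 21 → V
  i= 1: X-P =  8 → I
  i= 2: R-G = 11 → L
  i= 3: M-T = 19 → T
  i= 4: E-O = 16 → Q
  i= 5: H-W = 11 → L
  i= 6: U-U =  0 → A
  i= 7: P-K =  5 → F
  i= 8: Y-D = 21 → V
  i= 9: G-Y =  8 → I
  i=10: N-C = 11 → L
  i=11: G-N = 19 → T
  i=12: T-D = 16 → Q
  i=13: P-E = 11 → L
  i=14: V-V =  0 → A
  i=15: K-F =  5 → F
  i=16: I-N = 21 → V
  i=17: J-B =  8 → I
  i=18: D-S = 11 → L
  i=19: C-J = 19 → T
  i=20: V-F = 16 → Q
  i=21: O-D = 11 → L
  i=22: U-U =  0 → A
  i=23: R-M =  5 → F
  i=24: T-Y = 21 → V
  i=25: G-Y =  8 → I
  i=26: P-E = 11 → L
  i=27: X-E = 19 → T
  i=28: C-M = 16 → Q
  i=29: S-H = 11 → L
  i=30: Q-Q =  0 → A
  i=31: F-A =  5 → F
  i=32: P-U = 21 → V
  i=33: M-E =  8 → I
  shifts repeat with period 8: VILTQLAF

VILTQLAF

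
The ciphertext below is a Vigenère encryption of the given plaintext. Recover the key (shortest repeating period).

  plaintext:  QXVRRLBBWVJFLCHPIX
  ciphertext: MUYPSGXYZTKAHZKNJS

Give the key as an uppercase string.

  i= 0: M-Q = 22 → W
  i= 1: U-X = 23 → X
  i= 2: Y-V =  3 → D
  i= 3: P-R = 24 → Y
  i= 4: S-R =  1 → B
  i= 5: G-L = 21 → V
  i= 6: X-B = 22 → W
  i= 7: Y-B = 23 → X
  i= 8: Z-W =  3 → D
  i= 9: T-V = 24 → Y
  i=10: K-J =  1 → B
  i=11: A-F = 21 → V
  i=12: H-L = 22 → W
  i=13: Z-C = 23 → X
  i=14: K-H =  3 → D
  i=15: N-P = 24 → Y
  i=16: J-I =  1 → B
  i=17: S-X = 21 → V
  shifts repeat with period 6: WXDYBV

WXDYBV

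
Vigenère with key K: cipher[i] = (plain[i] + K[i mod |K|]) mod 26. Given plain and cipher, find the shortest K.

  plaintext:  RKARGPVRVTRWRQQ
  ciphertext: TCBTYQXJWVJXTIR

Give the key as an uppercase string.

CSB

  i= 0: T-R =  2 → C
  i= 1: C-K = 18 → S
  i= 2: B-A =  1 → B
  i= 3: T-R =  2 → C
  i= 4: Y-G = 18 → S
  i= 5: Q-P =  1 → B
  i= 6: X-V =  2 → C
  i= 7: J-R = 18 → S
  i= 8: W-V =  1 → B
  i= 9: V-T =  2 → C
  i=10: J-R = 18 → S
  i=11: X-W =  1 → B
  i=12: T-R =  2 → C
  i=13: I-Q = 18 → S
  i=14: R-Q =  1 → B
  shifts repeat with period 3: CSB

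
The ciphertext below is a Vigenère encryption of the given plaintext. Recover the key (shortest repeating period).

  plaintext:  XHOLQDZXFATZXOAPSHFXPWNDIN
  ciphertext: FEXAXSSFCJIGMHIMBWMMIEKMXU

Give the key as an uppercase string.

  i= 0: F-X =  8 → I
  i= 1: E-H = 23 → X
  i= 2: X-O =  9 → J
  i= 3: A-L = 15 → P
  i= 4: X-Q =  7 → H
  i= 5: S-D = 15 → P
  i= 6: S-Z = 19 → T
  i= 7: F-X =  8 → I
  i= 8: C-F = 23 → X
  i= 9: J-A =  9 → J
  i=10: I-T = 15 → P
  i=11: G-Z =  7 → H
  i=12: M-X = 15 → P
  i=13: H-O = 19 → T
  i=14: I-A =  8 → I
  i=15: M-P = 23 → X
  i=16: B-S =  9 → J
  i=17: W-H = 15 → P
  i=18: M-F =  7 → H
  i=19: M-X = 15 → P
  i=20: I-P = 19 → T
  i=21: E-W =  8 → I
  i=22: K-N = 23 → X
  i=23: M-D =  9 → J
  i=24: X-I = 15 → P
  i=25: U-N =  7 → H
  shifts repeat with period 7: IXJPHPT

IXJPHPT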